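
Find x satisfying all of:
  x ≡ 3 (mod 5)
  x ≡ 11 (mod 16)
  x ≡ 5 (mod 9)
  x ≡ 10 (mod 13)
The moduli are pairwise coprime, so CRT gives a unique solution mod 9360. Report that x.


Product of moduli M = 5 · 16 · 9 · 13 = 9360.
Merge one congruence at a time:
  Start: x ≡ 3 (mod 5).
  Combine with x ≡ 11 (mod 16); new modulus lcm = 80.
    Write x = 3 + 5·t and substitute into x ≡ 11 (mod 16): 5·t ≡ 11 − 3 = 8 (mod 16).
    The inverse of 5 mod 16 is 13 (since 5·13 = 65 = 4·16 + 1), so t ≡ 13·8 = 104 ≡ 8 (mod 16).
    Then x = 3 + 5·8 = 43, valid modulo lcm(5, 16) = 80: x ≡ 43 (mod 80).
  Combine with x ≡ 5 (mod 9); new modulus lcm = 720.
    Write x = 43 + 80·t and substitute into x ≡ 5 (mod 9): 80·t ≡ 5 − 43 = -38 (mod 9).
    Reduce coefficients mod 9: 8·t ≡ 7 (mod 9).
    The inverse of 8 mod 9 is 8 (since 8·8 = 64 = 7·9 + 1), so t ≡ 8·7 = 56 ≡ 2 (mod 9).
    Then x = 43 + 80·2 = 203, valid modulo lcm(80, 9) = 720: x ≡ 203 (mod 720).
  Combine with x ≡ 10 (mod 13); new modulus lcm = 9360.
    Write x = 203 + 720·t and substitute into x ≡ 10 (mod 13): 720·t ≡ 10 − 203 = -193 (mod 13).
    Reduce coefficients mod 13: 5·t ≡ 2 (mod 13).
    The inverse of 5 mod 13 is 8 (since 5·8 = 40 = 3·13 + 1), so t ≡ 8·2 = 16 ≡ 3 (mod 13).
    Then x = 203 + 720·3 = 2363, valid modulo lcm(720, 13) = 9360: x ≡ 2363 (mod 9360).
Verify against each original: 2363 mod 5 = 3, 2363 mod 16 = 11, 2363 mod 9 = 5, 2363 mod 13 = 10.

x ≡ 2363 (mod 9360).


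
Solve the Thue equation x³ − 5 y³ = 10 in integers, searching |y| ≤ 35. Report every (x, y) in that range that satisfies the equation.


The equation is x³ - 5y³ = 10. For fixed y, x³ = 5·y³ + 10, so a solution requires the RHS to be a perfect cube.
Strategy: iterate y from -35 to 35, compute RHS = 5·y³ + 10, and check whether it is a (positive or negative) perfect cube.
Check small values of y:
  y = 0: RHS = 10 is not a perfect cube.
  y = 1: RHS = 15 is not a perfect cube.
  y = -1: RHS = 5 is not a perfect cube.
  y = 2: RHS = 50 is not a perfect cube.
  y = -2: RHS = -30 is not a perfect cube.
  y = 3: RHS = 145 is not a perfect cube.
  y = -3: RHS = -125 = (-5)³ ⇒ x = -5 works.
Continuing the search up to |y| = 35 finds no further solutions beyond those listed.
Collected solutions: (-5, -3).

Solutions (with |y| ≤ 35): (-5, -3).


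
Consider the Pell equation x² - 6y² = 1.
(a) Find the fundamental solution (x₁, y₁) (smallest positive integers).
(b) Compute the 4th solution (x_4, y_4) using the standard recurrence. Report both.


Step 1: Find the fundamental solution (x₁, y₁) of x² - 6y² = 1.
  Expand √6 as a continued fraction. a₀ = ⌊√6⌋ = 2; iterate m_{k+1} = d_k·a_k − m_k, d_{k+1} = (6 − m_{k+1}²)/d_k, a_{k+1} = ⌊(a₀ + m_{k+1})/d_{k+1}⌋ (starting m₀ = 0, d₀ = 1), with convergents p_k = a_k·p_{k-1} + p_{k-2}, q_k = a_k·q_{k-1} + q_{k-2} (p₋₁ = 1, q₋₁ = 0):
  k = 0: a₀ = 2; p₀/q₀ = 2/1; p₀² − 6·q₀² = 4 − 6 = -2.
  k = 1: m = 2, d = 2, a = ⌊(2 + 2)/2⌋ = 2; p/q = (2·2 + 1)/(2·1 + 0) = 5/2; p² − 6·q² = 25 − 24 = 1.
  The first convergent with p² − 6·q² = 1 gives the fundamental solution (x₁, y₁) = (5, 2).
Step 2: Apply the recurrence (x_{n+1}, y_{n+1}) = (x₁x_n + 6y₁y_n, x₁y_n + y₁x_n) repeatedly.
  From (x_1, y_1) = (5, 2): x_2 = 5·5 + 6·2·2 = 49; y_2 = 5·2 + 2·5 = 20.
  From (x_2, y_2) = (49, 20): x_3 = 5·49 + 6·2·20 = 485; y_3 = 5·20 + 2·49 = 198.
  From (x_3, y_3) = (485, 198): x_4 = 5·485 + 6·2·198 = 4801; y_4 = 5·198 + 2·485 = 1960.
Step 3: Verify x_4² - 6·y_4² = 23049601 - 23049600 = 1 (should be 1). ✓

(x_1, y_1) = (5, 2); (x_4, y_4) = (4801, 1960).


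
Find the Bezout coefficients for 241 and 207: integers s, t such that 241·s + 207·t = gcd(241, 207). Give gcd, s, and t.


Euclidean algorithm on (241, 207) — divide until remainder is 0:
  241 = 1 · 207 + 34
  207 = 6 · 34 + 3
  34 = 11 · 3 + 1
  3 = 3 · 1 + 0
gcd(241, 207) = 1.
Track Bezout coefficients alongside the remainders: start with r₀ = 241 = a·1 + b·0 (s = 1, t = 0) and r₁ = 207 = a·0 + b·1 (s = 0, t = 1); each new remainder r_{k+1} = r_{k-1} − q_k·r_k inherits s_{k+1} = s_{k-1} − q_k·s_k, t_{k+1} = t_{k-1} − q_k·t_k, so r_k = a·s_k + b·t_k at every step:
  q = 1: r = 34, s = 1 − 1·0 = 1, t = 0 − 1·1 = -1  (check: 241·1 + 207·(-1) = 34)
  q = 6: r = 3, s = 0 − 6·1 = -6, t = 1 − 6·(-1) = 7  (check: 241·(-6) + 207·7 = 3)
  q = 11: r = 1, s = 1 − 11·(-6) = 67, t = -1 − 11·7 = -78  (check: 241·67 + 207·(-78) = 1)
The row with r = 1 (the gcd) gives the Bezout coefficients s = 67, t = -78.
Result: 241 · (67) + 207 · (-78) = 1.

gcd(241, 207) = 1; s = 67, t = -78 (check: 241·67 + 207·(-78) = 1).


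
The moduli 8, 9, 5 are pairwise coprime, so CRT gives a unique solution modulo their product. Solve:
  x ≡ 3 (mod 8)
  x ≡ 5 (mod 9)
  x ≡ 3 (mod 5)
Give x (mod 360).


Moduli 8, 9, 5 are pairwise coprime; by CRT there is a unique solution modulo M = 8 · 9 · 5 = 360.
Solve pairwise, accumulating the modulus:
  Start with x ≡ 3 (mod 8).
  Combine with x ≡ 5 (mod 9): since gcd(8, 9) = 1, we get a unique residue mod 72.
    Write x = 3 + 8·t and substitute into x ≡ 5 (mod 9): 8·t ≡ 5 − 3 = 2 (mod 9).
    The inverse of 8 mod 9 is 8 (since 8·8 = 64 = 7·9 + 1), so t ≡ 8·2 = 16 ≡ 7 (mod 9).
    Then x = 3 + 8·7 = 59, valid modulo lcm(8, 9) = 72: x ≡ 59 (mod 72).
  Combine with x ≡ 3 (mod 5): since gcd(72, 5) = 1, we get a unique residue mod 360.
    Write x = 59 + 72·t and substitute into x ≡ 3 (mod 5): 72·t ≡ 3 − 59 = -56 (mod 5).
    Reduce coefficients mod 5: 2·t ≡ 4 (mod 5).
    The inverse of 2 mod 5 is 3 (since 2·3 = 6 = 1·5 + 1), so t ≡ 3·4 = 12 ≡ 2 (mod 5).
    Then x = 59 + 72·2 = 203, valid modulo lcm(72, 5) = 360: x ≡ 203 (mod 360).
Verify: 203 mod 8 = 3 ✓, 203 mod 9 = 5 ✓, 203 mod 5 = 3 ✓.

x ≡ 203 (mod 360).


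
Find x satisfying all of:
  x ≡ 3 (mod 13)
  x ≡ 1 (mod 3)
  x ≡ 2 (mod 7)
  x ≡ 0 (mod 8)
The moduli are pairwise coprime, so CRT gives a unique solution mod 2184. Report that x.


Product of moduli M = 13 · 3 · 7 · 8 = 2184.
Merge one congruence at a time:
  Start: x ≡ 3 (mod 13).
  Combine with x ≡ 1 (mod 3); new modulus lcm = 39.
    Write x = 3 + 13·t and substitute into x ≡ 1 (mod 3): 13·t ≡ 1 − 3 = -2 (mod 3).
    Reduce coefficients mod 3: 1·t ≡ 1 (mod 3).
    So t ≡ 1 (mod 3).
    Then x = 3 + 13·1 = 16, valid modulo lcm(13, 3) = 39: x ≡ 16 (mod 39).
  Combine with x ≡ 2 (mod 7); new modulus lcm = 273.
    Write x = 16 + 39·t and substitute into x ≡ 2 (mod 7): 39·t ≡ 2 − 16 = -14 (mod 7).
    Reduce coefficients mod 7: 4·t ≡ 0 (mod 7).
    The inverse of 4 mod 7 is 2 (since 4·2 = 8 = 1·7 + 1), so t ≡ 2·0 = 0 ≡ 0 (mod 7).
    Then x = 16 + 39·0 = 16, valid modulo lcm(39, 7) = 273: x ≡ 16 (mod 273).
  Combine with x ≡ 0 (mod 8); new modulus lcm = 2184.
    Write x = 16 + 273·t and substitute into x ≡ 0 (mod 8): 273·t ≡ 0 − 16 = -16 (mod 8).
    Reduce coefficients mod 8: 1·t ≡ 0 (mod 8).
    So t ≡ 0 (mod 8).
    Then x = 16 + 273·0 = 16, valid modulo lcm(273, 8) = 2184: x ≡ 16 (mod 2184).
Verify against each original: 16 mod 13 = 3, 16 mod 3 = 1, 16 mod 7 = 2, 16 mod 8 = 0.

x ≡ 16 (mod 2184).


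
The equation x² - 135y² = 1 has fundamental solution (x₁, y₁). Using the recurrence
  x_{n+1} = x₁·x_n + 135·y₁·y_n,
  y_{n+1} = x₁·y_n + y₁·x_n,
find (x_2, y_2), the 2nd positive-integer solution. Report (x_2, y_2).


Step 1: Find the fundamental solution (x₁, y₁) of x² - 135y² = 1.
  Expand √135 as a continued fraction. a₀ = ⌊√135⌋ = 11; iterate m_{k+1} = d_k·a_k − m_k, d_{k+1} = (135 − m_{k+1}²)/d_k, a_{k+1} = ⌊(a₀ + m_{k+1})/d_{k+1}⌋ (starting m₀ = 0, d₀ = 1), with convergents p_k = a_k·p_{k-1} + p_{k-2}, q_k = a_k·q_{k-1} + q_{k-2} (p₋₁ = 1, q₋₁ = 0):
  k = 0: a₀ = 11; p₀/q₀ = 11/1; p₀² − 135·q₀² = 121 − 135 = -14.
  k = 1: m = 11, d = 14, a = ⌊(11 + 11)/14⌋ = 1; p/q = (1·11 + 1)/(1·1 + 0) = 12/1; p² − 135·q² = 144 − 135 = 9.
  k = 2: m = 3, d = 9, a = ⌊(11 + 3)/9⌋ = 1; p/q = (1·12 + 11)/(1·1 + 1) = 23/2; p² − 135·q² = 529 − 540 = -11.
  k = 3: m = 6, d = 11, a = ⌊(11 + 6)/11⌋ = 1; p/q = (1·23 + 12)/(1·2 + 1) = 35/3; p² − 135·q² = 1225 − 1215 = 10.
  k = 4: m = 5, d = 10, a = ⌊(11 + 5)/10⌋ = 1; p/q = (1·35 + 23)/(1·3 + 2) = 58/5; p² − 135·q² = 3364 − 3375 = -11.
  k = 5: m = 5, d = 11, a = ⌊(11 + 5)/11⌋ = 1; p/q = (1·58 + 35)/(1·5 + 3) = 93/8; p² − 135·q² = 8649 − 8640 = 9.
  k = 6: m = 6, d = 9, a = ⌊(11 + 6)/9⌋ = 1; p/q = (1·93 + 58)/(1·8 + 5) = 151/13; p² − 135·q² = 22801 − 22815 = -14.
  k = 7: m = 3, d = 14, a = ⌊(11 + 3)/14⌋ = 1; p/q = (1·151 + 93)/(1·13 + 8) = 244/21; p² − 135·q² = 59536 − 59535 = 1.
  The first convergent with p² − 135·q² = 1 gives the fundamental solution (x₁, y₁) = (244, 21).
Step 2: Apply the recurrence (x_{n+1}, y_{n+1}) = (x₁x_n + 135y₁y_n, x₁y_n + y₁x_n) repeatedly.
  From (x_1, y_1) = (244, 21): x_2 = 244·244 + 135·21·21 = 119071; y_2 = 244·21 + 21·244 = 10248.
Step 3: Verify x_2² - 135·y_2² = 14177903041 - 14177903040 = 1 (should be 1). ✓

(x_1, y_1) = (244, 21); (x_2, y_2) = (119071, 10248).


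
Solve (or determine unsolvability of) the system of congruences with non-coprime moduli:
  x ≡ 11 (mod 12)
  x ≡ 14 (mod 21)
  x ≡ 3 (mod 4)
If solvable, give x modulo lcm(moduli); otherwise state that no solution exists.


Moduli 12, 21, 4 are not pairwise coprime, so CRT works modulo lcm(m_i) when all pairwise compatibility conditions hold.
Pairwise compatibility: gcd(m_i, m_j) must divide a_i - a_j for every pair.
Merge one congruence at a time:
  Start: x ≡ 11 (mod 12).
  Combine with x ≡ 14 (mod 21): gcd(12, 21) = 3; 14 - 11 = 3, which IS divisible by 3, so compatible.
    Write x = 11 + 12·t and substitute into x ≡ 14 (mod 21): 12·t ≡ 14 − 11 = 3 (mod 21).
    Divide the congruence (and modulus) by g = 3: 4·t ≡ 1 (mod 7).
    The inverse of 4 mod 7 is 2 (since 4·2 = 8 = 1·7 + 1), so t ≡ 2·1 = 2 ≡ 2 (mod 7).
    Then x = 11 + 12·2 = 35, valid modulo lcm(12, 21) = 84: x ≡ 35 (mod 84).
  Combine with x ≡ 3 (mod 4): gcd(84, 4) = 4; 3 - 35 = -32, which IS divisible by 4, so compatible.
    Write x = 35 + 84·t and substitute into x ≡ 3 (mod 4): 84·t ≡ 3 − 35 = -32 (mod 4).
    Divide the congruence (and modulus) by g = 4: 21·t ≡ -8 (mod 1).
    Modulo 1 every t works; take t = 0.
    Then x = 35 + 84·0 = 35, valid modulo lcm(84, 4) = 84: x ≡ 35 (mod 84).
Verify: 35 mod 12 = 11, 35 mod 21 = 14, 35 mod 4 = 3.

x ≡ 35 (mod 84).


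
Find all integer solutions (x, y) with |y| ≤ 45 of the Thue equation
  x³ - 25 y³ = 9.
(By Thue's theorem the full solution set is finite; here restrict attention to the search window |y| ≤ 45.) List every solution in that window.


The equation is x³ - 25y³ = 9. For fixed y, x³ = 25·y³ + 9, so a solution requires the RHS to be a perfect cube.
Strategy: iterate y from -45 to 45, compute RHS = 25·y³ + 9, and check whether it is a (positive or negative) perfect cube.
Check small values of y:
  y = 0: RHS = 9 is not a perfect cube.
  y = 1: RHS = 34 is not a perfect cube.
  y = -1: RHS = -16 is not a perfect cube.
  y = 2: RHS = 209 is not a perfect cube.
  y = -2: RHS = -191 is not a perfect cube.
  y = 3: RHS = 684 is not a perfect cube.
  y = -3: RHS = -666 is not a perfect cube.
Continuing the search up to |y| = 45 finds no solutions either.
No (x, y) in the scanned range satisfies the equation.

No integer solutions with |y| ≤ 45.


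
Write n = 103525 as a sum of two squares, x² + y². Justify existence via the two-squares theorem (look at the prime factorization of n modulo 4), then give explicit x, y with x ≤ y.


Step 1: Factor n = 103525 = 5^2 · 41 · 101.
Step 2: Check the mod-4 condition on each prime factor: 5 ≡ 1 (mod 4), exponent 2; 41 ≡ 1 (mod 4), exponent 1; 101 ≡ 1 (mod 4), exponent 1.
All primes ≡ 3 (mod 4) appear to even exponent (or don't appear), so by the two-squares theorem n IS expressible as a sum of two squares.
Step 3: Build a representation. Group n = k² · m with k = 5 and m = 41 · 101 = 4141 (a product of primes ≡ 1 (mod 4)); a representation of m scales to one of n via (k·x)² + (k·y)² = k²(x² + y²). Each prime p ≡ 1 (mod 4) is itself a sum of two squares; find a² by testing p − a² for a perfect square:
  41: 41 − 1² = 40, 41 − 2² = 37, 41 − 3² = 32, 41 − 4² = 25 = 5² ⇒ 41 = 4² + 5².
  101: 101 − 1² = 100 = 10² ⇒ 101 = 1² + 10².
  Combine using the Brahmagupta–Fibonacci identity (a² + b²)(c² + d²) = (ac − bd)² + (ad + bc)² = (ac + bd)² + (ad − bc)²:
  41 · 101 = 4141: from (4² + 5²)(1² + 10²), take (4·1 − 5·10, 4·10 + 5·1) = (4 − 50, 40 + 5) = (-46, 45); dropping signs (only squares matter) gives (46, 45); check 46² + 45² = 2116 + 2025 = 4141 ✓.
  Scale by k = 5: (5·46, 5·45) = (230, 225).
Step 4: Order so x ≤ y and verify: 225² + 230² = 50625 + 52900 = 103525 = n. ✓

n = 103525 = 225² + 230² (one valid representation with x ≤ y).


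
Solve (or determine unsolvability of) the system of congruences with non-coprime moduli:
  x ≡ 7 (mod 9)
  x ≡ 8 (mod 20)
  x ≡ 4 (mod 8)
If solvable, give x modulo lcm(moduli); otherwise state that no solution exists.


Moduli 9, 20, 8 are not pairwise coprime, so CRT works modulo lcm(m_i) when all pairwise compatibility conditions hold.
Pairwise compatibility: gcd(m_i, m_j) must divide a_i - a_j for every pair.
Merge one congruence at a time:
  Start: x ≡ 7 (mod 9).
  Combine with x ≡ 8 (mod 20): gcd(9, 20) = 1; 8 - 7 = 1, which IS divisible by 1, so compatible.
    Write x = 7 + 9·t and substitute into x ≡ 8 (mod 20): 9·t ≡ 8 − 7 = 1 (mod 20).
    The inverse of 9 mod 20 is 9 (since 9·9 = 81 = 4·20 + 1), so t ≡ 9·1 = 9 ≡ 9 (mod 20).
    Then x = 7 + 9·9 = 88, valid modulo lcm(9, 20) = 180: x ≡ 88 (mod 180).
  Combine with x ≡ 4 (mod 8): gcd(180, 8) = 4; 4 - 88 = -84, which IS divisible by 4, so compatible.
    Write x = 88 + 180·t and substitute into x ≡ 4 (mod 8): 180·t ≡ 4 − 88 = -84 (mod 8).
    Divide the congruence (and modulus) by g = 4: 45·t ≡ -21 (mod 2).
    Reduce coefficients mod 2: 1·t ≡ 1 (mod 2).
    So t ≡ 1 (mod 2).
    Then x = 88 + 180·1 = 268, valid modulo lcm(180, 8) = 360: x ≡ 268 (mod 360).
Verify: 268 mod 9 = 7, 268 mod 20 = 8, 268 mod 8 = 4.

x ≡ 268 (mod 360).


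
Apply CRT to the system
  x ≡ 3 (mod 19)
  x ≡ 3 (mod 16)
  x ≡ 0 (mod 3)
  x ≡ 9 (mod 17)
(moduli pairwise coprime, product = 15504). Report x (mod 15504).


Product of moduli M = 19 · 16 · 3 · 17 = 15504.
Merge one congruence at a time:
  Start: x ≡ 3 (mod 19).
  Combine with x ≡ 3 (mod 16); new modulus lcm = 304.
    Write x = 3 + 19·t and substitute into x ≡ 3 (mod 16): 19·t ≡ 3 − 3 = 0 (mod 16).
    Reduce coefficients mod 16: 3·t ≡ 0 (mod 16).
    The inverse of 3 mod 16 is 11 (since 3·11 = 33 = 2·16 + 1), so t ≡ 11·0 = 0 ≡ 0 (mod 16).
    Then x = 3 + 19·0 = 3, valid modulo lcm(19, 16) = 304: x ≡ 3 (mod 304).
  Combine with x ≡ 0 (mod 3); new modulus lcm = 912.
    Write x = 3 + 304·t and substitute into x ≡ 0 (mod 3): 304·t ≡ 0 − 3 = -3 (mod 3).
    Reduce coefficients mod 3: 1·t ≡ 0 (mod 3).
    So t ≡ 0 (mod 3).
    Then x = 3 + 304·0 = 3, valid modulo lcm(304, 3) = 912: x ≡ 3 (mod 912).
  Combine with x ≡ 9 (mod 17); new modulus lcm = 15504.
    Write x = 3 + 912·t and substitute into x ≡ 9 (mod 17): 912·t ≡ 9 − 3 = 6 (mod 17).
    Reduce coefficients mod 17: 11·t ≡ 6 (mod 17).
    The inverse of 11 mod 17 is 14 (since 11·14 = 154 = 9·17 + 1), so t ≡ 14·6 = 84 ≡ 16 (mod 17).
    Then x = 3 + 912·16 = 14595, valid modulo lcm(912, 17) = 15504: x ≡ 14595 (mod 15504).
Verify against each original: 14595 mod 19 = 3, 14595 mod 16 = 3, 14595 mod 3 = 0, 14595 mod 17 = 9.

x ≡ 14595 (mod 15504).


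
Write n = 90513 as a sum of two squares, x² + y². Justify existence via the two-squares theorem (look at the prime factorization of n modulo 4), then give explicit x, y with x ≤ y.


Step 1: Factor n = 90513 = 3^2 · 89 · 113.
Step 2: Check the mod-4 condition on each prime factor: 3 ≡ 3 (mod 4), exponent 2 (must be even); 89 ≡ 1 (mod 4), exponent 1; 113 ≡ 1 (mod 4), exponent 1.
All primes ≡ 3 (mod 4) appear to even exponent (or don't appear), so by the two-squares theorem n IS expressible as a sum of two squares.
Step 3: Build a representation. Group n = k² · m with k = 3 and m = 89 · 113 = 10057 (a product of primes ≡ 1 (mod 4)); a representation of m scales to one of n via (k·x)² + (k·y)² = k²(x² + y²). Each prime p ≡ 1 (mod 4) is itself a sum of two squares; find a² by testing p − a² for a perfect square:
  89: 89 − 1² = 88, 89 − 2² = 85, 89 − 3² = 80, 89 − 4² = 73, 89 − 5² = 64 = 8² ⇒ 89 = 5² + 8².
  113: 113 − 1² = 112, 113 − 2² = 109, 113 − 3² = 104, 113 − 4² = 97, 113 − 5² = 88, 113 − 6² = 77, 113 − 7² = 64 = 8² ⇒ 113 = 7² + 8².
  Combine using the Brahmagupta–Fibonacci identity (a² + b²)(c² + d²) = (ac − bd)² + (ad + bc)² = (ac + bd)² + (ad − bc)²:
  89 · 113 = 10057: from (5² + 8²)(7² + 8²), take (5·7 − 8·8, 5·8 + 8·7) = (35 − 64, 40 + 56) = (-29, 96); dropping signs (only squares matter) gives (29, 96); check 29² + 96² = 841 + 9216 = 10057 ✓.
  Scale by k = 3: (3·29, 3·96) = (87, 288).
Step 4: Order so x ≤ y and verify: 87² + 288² = 7569 + 82944 = 90513 = n. ✓

n = 90513 = 87² + 288² (one valid representation with x ≤ y).


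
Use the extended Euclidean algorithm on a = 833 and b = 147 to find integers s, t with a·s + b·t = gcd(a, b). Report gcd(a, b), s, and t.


Euclidean algorithm on (833, 147) — divide until remainder is 0:
  833 = 5 · 147 + 98
  147 = 1 · 98 + 49
  98 = 2 · 49 + 0
gcd(833, 147) = 49.
Track Bezout coefficients alongside the remainders: start with r₀ = 833 = a·1 + b·0 (s = 1, t = 0) and r₁ = 147 = a·0 + b·1 (s = 0, t = 1); each new remainder r_{k+1} = r_{k-1} − q_k·r_k inherits s_{k+1} = s_{k-1} − q_k·s_k, t_{k+1} = t_{k-1} − q_k·t_k, so r_k = a·s_k + b·t_k at every step:
  q = 5: r = 98, s = 1 − 5·0 = 1, t = 0 − 5·1 = -5  (check: 833·1 + 147·(-5) = 98)
  q = 1: r = 49, s = 0 − 1·1 = -1, t = 1 − 1·(-5) = 6  (check: 833·(-1) + 147·6 = 49)
The row with r = 49 (the gcd) gives the Bezout coefficients s = -1, t = 6.
Result: 833 · (-1) + 147 · (6) = 49.

gcd(833, 147) = 49; s = -1, t = 6 (check: 833·(-1) + 147·6 = 49).


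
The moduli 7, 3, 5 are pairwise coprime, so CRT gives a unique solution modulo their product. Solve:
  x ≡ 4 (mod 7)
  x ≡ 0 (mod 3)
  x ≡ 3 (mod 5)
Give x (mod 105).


Moduli 7, 3, 5 are pairwise coprime; by CRT there is a unique solution modulo M = 7 · 3 · 5 = 105.
Solve pairwise, accumulating the modulus:
  Start with x ≡ 4 (mod 7).
  Combine with x ≡ 0 (mod 3): since gcd(7, 3) = 1, we get a unique residue mod 21.
    Write x = 4 + 7·t and substitute into x ≡ 0 (mod 3): 7·t ≡ 0 − 4 = -4 (mod 3).
    Reduce coefficients mod 3: 1·t ≡ 2 (mod 3).
    So t ≡ 2 (mod 3).
    Then x = 4 + 7·2 = 18, valid modulo lcm(7, 3) = 21: x ≡ 18 (mod 21).
  Combine with x ≡ 3 (mod 5): since gcd(21, 5) = 1, we get a unique residue mod 105.
    Write x = 18 + 21·t and substitute into x ≡ 3 (mod 5): 21·t ≡ 3 − 18 = -15 (mod 5).
    Reduce coefficients mod 5: 1·t ≡ 0 (mod 5).
    So t ≡ 0 (mod 5).
    Then x = 18 + 21·0 = 18, valid modulo lcm(21, 5) = 105: x ≡ 18 (mod 105).
Verify: 18 mod 7 = 4 ✓, 18 mod 3 = 0 ✓, 18 mod 5 = 3 ✓.

x ≡ 18 (mod 105).


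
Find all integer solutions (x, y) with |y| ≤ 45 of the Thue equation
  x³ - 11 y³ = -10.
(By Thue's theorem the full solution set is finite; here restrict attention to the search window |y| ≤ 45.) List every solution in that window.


The equation is x³ - 11y³ = -10. For fixed y, x³ = 11·y³ − 10, so a solution requires the RHS to be a perfect cube.
Strategy: iterate y from -45 to 45, compute RHS = 11·y³ − 10, and check whether it is a (positive or negative) perfect cube.
Check small values of y:
  y = 0: RHS = -10 is not a perfect cube.
  y = 1: RHS = 1 = (1)³ ⇒ x = 1 works.
  y = -1: RHS = -21 is not a perfect cube.
  y = 2: RHS = 78 is not a perfect cube.
  y = -2: RHS = -98 is not a perfect cube.
  y = 3: RHS = 287 is not a perfect cube.
  y = -3: RHS = -307 is not a perfect cube.
Continuing the search up to |y| = 45 finds no further solutions beyond those listed.
Collected solutions: (1, 1).

Solutions (with |y| ≤ 45): (1, 1).


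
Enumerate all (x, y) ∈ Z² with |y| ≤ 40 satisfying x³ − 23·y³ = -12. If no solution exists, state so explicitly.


The equation is x³ - 23y³ = -12. For fixed y, x³ = 23·y³ − 12, so a solution requires the RHS to be a perfect cube.
Strategy: iterate y from -40 to 40, compute RHS = 23·y³ − 12, and check whether it is a (positive or negative) perfect cube.
Check small values of y:
  y = 0: RHS = -12 is not a perfect cube.
  y = 1: RHS = 11 is not a perfect cube.
  y = -1: RHS = -35 is not a perfect cube.
  y = 2: RHS = 172 is not a perfect cube.
  y = -2: RHS = -196 is not a perfect cube.
  y = 3: RHS = 609 is not a perfect cube.
  y = -3: RHS = -633 is not a perfect cube.
Continuing the search up to |y| = 40 finds no solutions either.
No (x, y) in the scanned range satisfies the equation.

No integer solutions with |y| ≤ 40.


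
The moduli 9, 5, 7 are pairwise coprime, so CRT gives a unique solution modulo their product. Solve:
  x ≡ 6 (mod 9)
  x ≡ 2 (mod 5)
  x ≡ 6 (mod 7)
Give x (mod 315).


Moduli 9, 5, 7 are pairwise coprime; by CRT there is a unique solution modulo M = 9 · 5 · 7 = 315.
Solve pairwise, accumulating the modulus:
  Start with x ≡ 6 (mod 9).
  Combine with x ≡ 2 (mod 5): since gcd(9, 5) = 1, we get a unique residue mod 45.
    Write x = 6 + 9·t and substitute into x ≡ 2 (mod 5): 9·t ≡ 2 − 6 = -4 (mod 5).
    Reduce coefficients mod 5: 4·t ≡ 1 (mod 5).
    The inverse of 4 mod 5 is 4 (since 4·4 = 16 = 3·5 + 1), so t ≡ 4·1 = 4 ≡ 4 (mod 5).
    Then x = 6 + 9·4 = 42, valid modulo lcm(9, 5) = 45: x ≡ 42 (mod 45).
  Combine with x ≡ 6 (mod 7): since gcd(45, 7) = 1, we get a unique residue mod 315.
    Write x = 42 + 45·t and substitute into x ≡ 6 (mod 7): 45·t ≡ 6 − 42 = -36 (mod 7).
    Reduce coefficients mod 7: 3·t ≡ 6 (mod 7).
    The inverse of 3 mod 7 is 5 (since 3·5 = 15 = 2·7 + 1), so t ≡ 5·6 = 30 ≡ 2 (mod 7).
    Then x = 42 + 45·2 = 132, valid modulo lcm(45, 7) = 315: x ≡ 132 (mod 315).
Verify: 132 mod 9 = 6 ✓, 132 mod 5 = 2 ✓, 132 mod 7 = 6 ✓.

x ≡ 132 (mod 315).


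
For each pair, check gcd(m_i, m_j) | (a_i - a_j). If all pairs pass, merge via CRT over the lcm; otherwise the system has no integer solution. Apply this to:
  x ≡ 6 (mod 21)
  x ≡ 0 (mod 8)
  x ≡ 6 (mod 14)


Moduli 21, 8, 14 are not pairwise coprime, so CRT works modulo lcm(m_i) when all pairwise compatibility conditions hold.
Pairwise compatibility: gcd(m_i, m_j) must divide a_i - a_j for every pair.
Merge one congruence at a time:
  Start: x ≡ 6 (mod 21).
  Combine with x ≡ 0 (mod 8): gcd(21, 8) = 1; 0 - 6 = -6, which IS divisible by 1, so compatible.
    Write x = 6 + 21·t and substitute into x ≡ 0 (mod 8): 21·t ≡ 0 − 6 = -6 (mod 8).
    Reduce coefficients mod 8: 5·t ≡ 2 (mod 8).
    The inverse of 5 mod 8 is 5 (since 5·5 = 25 = 3·8 + 1), so t ≡ 5·2 = 10 ≡ 2 (mod 8).
    Then x = 6 + 21·2 = 48, valid modulo lcm(21, 8) = 168: x ≡ 48 (mod 168).
  Combine with x ≡ 6 (mod 14): gcd(168, 14) = 14; 6 - 48 = -42, which IS divisible by 14, so compatible.
    Write x = 48 + 168·t and substitute into x ≡ 6 (mod 14): 168·t ≡ 6 − 48 = -42 (mod 14).
    Divide the congruence (and modulus) by g = 14: 12·t ≡ -3 (mod 1).
    Modulo 1 every t works; take t = 0.
    Then x = 48 + 168·0 = 48, valid modulo lcm(168, 14) = 168: x ≡ 48 (mod 168).
Verify: 48 mod 21 = 6, 48 mod 8 = 0, 48 mod 14 = 6.

x ≡ 48 (mod 168).


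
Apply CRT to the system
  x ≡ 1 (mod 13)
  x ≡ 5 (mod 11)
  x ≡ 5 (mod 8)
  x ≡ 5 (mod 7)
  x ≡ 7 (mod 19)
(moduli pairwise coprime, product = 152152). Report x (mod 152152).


Product of moduli M = 13 · 11 · 8 · 7 · 19 = 152152.
Merge one congruence at a time:
  Start: x ≡ 1 (mod 13).
  Combine with x ≡ 5 (mod 11); new modulus lcm = 143.
    Write x = 1 + 13·t and substitute into x ≡ 5 (mod 11): 13·t ≡ 5 − 1 = 4 (mod 11).
    Reduce coefficients mod 11: 2·t ≡ 4 (mod 11).
    The inverse of 2 mod 11 is 6 (since 2·6 = 12 = 1·11 + 1), so t ≡ 6·4 = 24 ≡ 2 (mod 11).
    Then x = 1 + 13·2 = 27, valid modulo lcm(13, 11) = 143: x ≡ 27 (mod 143).
  Combine with x ≡ 5 (mod 8); new modulus lcm = 1144.
    Write x = 27 + 143·t and substitute into x ≡ 5 (mod 8): 143·t ≡ 5 − 27 = -22 (mod 8).
    Reduce coefficients mod 8: 7·t ≡ 2 (mod 8).
    The inverse of 7 mod 8 is 7 (since 7·7 = 49 = 6·8 + 1), so t ≡ 7·2 = 14 ≡ 6 (mod 8).
    Then x = 27 + 143·6 = 885, valid modulo lcm(143, 8) = 1144: x ≡ 885 (mod 1144).
  Combine with x ≡ 5 (mod 7); new modulus lcm = 8008.
    Write x = 885 + 1144·t and substitute into x ≡ 5 (mod 7): 1144·t ≡ 5 − 885 = -880 (mod 7).
    Reduce coefficients mod 7: 3·t ≡ 2 (mod 7).
    The inverse of 3 mod 7 is 5 (since 3·5 = 15 = 2·7 + 1), so t ≡ 5·2 = 10 ≡ 3 (mod 7).
    Then x = 885 + 1144·3 = 4317, valid modulo lcm(1144, 7) = 8008: x ≡ 4317 (mod 8008).
  Combine with x ≡ 7 (mod 19); new modulus lcm = 152152.
    Write x = 4317 + 8008·t and substitute into x ≡ 7 (mod 19): 8008·t ≡ 7 − 4317 = -4310 (mod 19).
    Reduce coefficients mod 19: 9·t ≡ 3 (mod 19).
    The inverse of 9 mod 19 is 17 (since 9·17 = 153 = 8·19 + 1), so t ≡ 17·3 = 51 ≡ 13 (mod 19).
    Then x = 4317 + 8008·13 = 108421, valid modulo lcm(8008, 19) = 152152: x ≡ 108421 (mod 152152).
Verify against each original: 108421 mod 13 = 1, 108421 mod 11 = 5, 108421 mod 8 = 5, 108421 mod 7 = 5, 108421 mod 19 = 7.

x ≡ 108421 (mod 152152).


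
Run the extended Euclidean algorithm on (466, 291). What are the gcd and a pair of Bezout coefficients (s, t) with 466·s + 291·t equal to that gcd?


Euclidean algorithm on (466, 291) — divide until remainder is 0:
  466 = 1 · 291 + 175
  291 = 1 · 175 + 116
  175 = 1 · 116 + 59
  116 = 1 · 59 + 57
  59 = 1 · 57 + 2
  57 = 28 · 2 + 1
  2 = 2 · 1 + 0
gcd(466, 291) = 1.
Track Bezout coefficients alongside the remainders: start with r₀ = 466 = a·1 + b·0 (s = 1, t = 0) and r₁ = 291 = a·0 + b·1 (s = 0, t = 1); each new remainder r_{k+1} = r_{k-1} − q_k·r_k inherits s_{k+1} = s_{k-1} − q_k·s_k, t_{k+1} = t_{k-1} − q_k·t_k, so r_k = a·s_k + b·t_k at every step:
  q = 1: r = 175, s = 1 − 1·0 = 1, t = 0 − 1·1 = -1  (check: 466·1 + 291·(-1) = 175)
  q = 1: r = 116, s = 0 − 1·1 = -1, t = 1 − 1·(-1) = 2  (check: 466·(-1) + 291·2 = 116)
  q = 1: r = 59, s = 1 − 1·(-1) = 2, t = -1 − 1·2 = -3  (check: 466·2 + 291·(-3) = 59)
  q = 1: r = 57, s = -1 − 1·2 = -3, t = 2 − 1·(-3) = 5  (check: 466·(-3) + 291·5 = 57)
  q = 1: r = 2, s = 2 − 1·(-3) = 5, t = -3 − 1·5 = -8  (check: 466·5 + 291·(-8) = 2)
  q = 28: r = 1, s = -3 − 28·5 = -143, t = 5 − 28·(-8) = 229  (check: 466·(-143) + 291·229 = 1)
The row with r = 1 (the gcd) gives the Bezout coefficients s = -143, t = 229.
Result: 466 · (-143) + 291 · (229) = 1.

gcd(466, 291) = 1; s = -143, t = 229 (check: 466·(-143) + 291·229 = 1).


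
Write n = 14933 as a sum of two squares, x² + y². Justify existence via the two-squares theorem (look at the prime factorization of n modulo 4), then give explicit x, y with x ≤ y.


Step 1: Factor n = 14933 = 109 · 137.
Step 2: Check the mod-4 condition on each prime factor: 109 ≡ 1 (mod 4), exponent 1; 137 ≡ 1 (mod 4), exponent 1.
All primes ≡ 3 (mod 4) appear to even exponent (or don't appear), so by the two-squares theorem n IS expressible as a sum of two squares.
Step 3: Build a representation. Here n = 109 · 137 is a product of primes ≡ 1 (mod 4). Each prime p ≡ 1 (mod 4) is itself a sum of two squares; find a² by testing p − a² for a perfect square:
  109: 109 − 1² = 108, 109 − 2² = 105, 109 − 3² = 100 = 10² ⇒ 109 = 3² + 10².
  137: 137 − 1² = 136, 137 − 2² = 133, 137 − 3² = 128, 137 − 4² = 121 = 11² ⇒ 137 = 4² + 11².
  Combine using the Brahmagupta–Fibonacci identity (a² + b²)(c² + d²) = (ac − bd)² + (ad + bc)² = (ac + bd)² + (ad − bc)²:
  109 · 137 = 14933: from (3² + 10²)(4² + 11²), take (3·4 − 10·11, 3·11 + 10·4) = (12 − 110, 33 + 40) = (-98, 73); dropping signs (only squares matter) gives (98, 73); check 98² + 73² = 9604 + 5329 = 14933 ✓.
Step 4: Order so x ≤ y and verify: 73² + 98² = 5329 + 9604 = 14933 = n. ✓

n = 14933 = 73² + 98² (one valid representation with x ≤ y).


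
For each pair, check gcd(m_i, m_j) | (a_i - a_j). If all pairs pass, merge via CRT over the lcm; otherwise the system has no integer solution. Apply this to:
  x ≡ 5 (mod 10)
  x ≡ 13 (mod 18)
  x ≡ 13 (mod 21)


Moduli 10, 18, 21 are not pairwise coprime, so CRT works modulo lcm(m_i) when all pairwise compatibility conditions hold.
Pairwise compatibility: gcd(m_i, m_j) must divide a_i - a_j for every pair.
Merge one congruence at a time:
  Start: x ≡ 5 (mod 10).
  Combine with x ≡ 13 (mod 18): gcd(10, 18) = 2; 13 - 5 = 8, which IS divisible by 2, so compatible.
    Write x = 5 + 10·t and substitute into x ≡ 13 (mod 18): 10·t ≡ 13 − 5 = 8 (mod 18).
    Divide the congruence (and modulus) by g = 2: 5·t ≡ 4 (mod 9).
    The inverse of 5 mod 9 is 2 (since 5·2 = 10 = 1·9 + 1), so t ≡ 2·4 = 8 ≡ 8 (mod 9).
    Then x = 5 + 10·8 = 85, valid modulo lcm(10, 18) = 90: x ≡ 85 (mod 90).
  Combine with x ≡ 13 (mod 21): gcd(90, 21) = 3; 13 - 85 = -72, which IS divisible by 3, so compatible.
    Write x = 85 + 90·t and substitute into x ≡ 13 (mod 21): 90·t ≡ 13 − 85 = -72 (mod 21).
    Divide the congruence (and modulus) by g = 3: 30·t ≡ -24 (mod 7).
    Reduce coefficients mod 7: 2·t ≡ 4 (mod 7).
    The inverse of 2 mod 7 is 4 (since 2·4 = 8 = 1·7 + 1), so t ≡ 4·4 = 16 ≡ 2 (mod 7).
    Then x = 85 + 90·2 = 265, valid modulo lcm(90, 21) = 630: x ≡ 265 (mod 630).
Verify: 265 mod 10 = 5, 265 mod 18 = 13, 265 mod 21 = 13.

x ≡ 265 (mod 630).


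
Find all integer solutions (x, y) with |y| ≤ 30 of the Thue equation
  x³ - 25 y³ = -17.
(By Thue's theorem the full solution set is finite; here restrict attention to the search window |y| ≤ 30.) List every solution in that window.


The equation is x³ - 25y³ = -17. For fixed y, x³ = 25·y³ − 17, so a solution requires the RHS to be a perfect cube.
Strategy: iterate y from -30 to 30, compute RHS = 25·y³ − 17, and check whether it is a (positive or negative) perfect cube.
Check small values of y:
  y = 0: RHS = -17 is not a perfect cube.
  y = 1: RHS = 8 = (2)³ ⇒ x = 2 works.
  y = -1: RHS = -42 is not a perfect cube.
  y = 2: RHS = 183 is not a perfect cube.
  y = -2: RHS = -217 is not a perfect cube.
  y = 3: RHS = 658 is not a perfect cube.
  y = -3: RHS = -692 is not a perfect cube.
Continuing the search up to |y| = 30 finds no further solutions beyond those listed.
Collected solutions: (2, 1).

Solutions (with |y| ≤ 30): (2, 1).


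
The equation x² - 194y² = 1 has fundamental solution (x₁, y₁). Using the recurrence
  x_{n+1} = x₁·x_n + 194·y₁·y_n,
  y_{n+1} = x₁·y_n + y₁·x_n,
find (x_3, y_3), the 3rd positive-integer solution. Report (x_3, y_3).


Step 1: Find the fundamental solution (x₁, y₁) of x² - 194y² = 1.
  Expand √194 as a continued fraction. a₀ = ⌊√194⌋ = 13; iterate m_{k+1} = d_k·a_k − m_k, d_{k+1} = (194 − m_{k+1}²)/d_k, a_{k+1} = ⌊(a₀ + m_{k+1})/d_{k+1}⌋ (starting m₀ = 0, d₀ = 1), with convergents p_k = a_k·p_{k-1} + p_{k-2}, q_k = a_k·q_{k-1} + q_{k-2} (p₋₁ = 1, q₋₁ = 0):
  k = 0: a₀ = 13; p₀/q₀ = 13/1; p₀² − 194·q₀² = 169 − 194 = -25.
  k = 1: m = 13, d = 25, a = ⌊(13 + 13)/25⌋ = 1; p/q = (1·13 + 1)/(1·1 + 0) = 14/1; p² − 194·q² = 196 − 194 = 2.
  k = 2: m = 12, d = 2, a = ⌊(13 + 12)/2⌋ = 12; p/q = (12·14 + 13)/(12·1 + 1) = 181/13; p² − 194·q² = 32761 − 32786 = -25.
  k = 3: m = 12, d = 25, a = ⌊(13 + 12)/25⌋ = 1; p/q = (1·181 + 14)/(1·13 + 1) = 195/14; p² − 194·q² = 38025 − 38024 = 1.
  The first convergent with p² − 194·q² = 1 gives the fundamental solution (x₁, y₁) = (195, 14).
Step 2: Apply the recurrence (x_{n+1}, y_{n+1}) = (x₁x_n + 194y₁y_n, x₁y_n + y₁x_n) repeatedly.
  From (x_1, y_1) = (195, 14): x_2 = 195·195 + 194·14·14 = 76049; y_2 = 195·14 + 14·195 = 5460.
  From (x_2, y_2) = (76049, 5460): x_3 = 195·76049 + 194·14·5460 = 29658915; y_3 = 195·5460 + 14·76049 = 2129386.
Step 3: Verify x_3² - 194·y_3² = 879651238977225 - 879651238977224 = 1 (should be 1). ✓

(x_1, y_1) = (195, 14); (x_3, y_3) = (29658915, 2129386).


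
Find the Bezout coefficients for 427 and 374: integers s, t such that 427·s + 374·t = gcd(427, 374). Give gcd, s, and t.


Euclidean algorithm on (427, 374) — divide until remainder is 0:
  427 = 1 · 374 + 53
  374 = 7 · 53 + 3
  53 = 17 · 3 + 2
  3 = 1 · 2 + 1
  2 = 2 · 1 + 0
gcd(427, 374) = 1.
Track Bezout coefficients alongside the remainders: start with r₀ = 427 = a·1 + b·0 (s = 1, t = 0) and r₁ = 374 = a·0 + b·1 (s = 0, t = 1); each new remainder r_{k+1} = r_{k-1} − q_k·r_k inherits s_{k+1} = s_{k-1} − q_k·s_k, t_{k+1} = t_{k-1} − q_k·t_k, so r_k = a·s_k + b·t_k at every step:
  q = 1: r = 53, s = 1 − 1·0 = 1, t = 0 − 1·1 = -1  (check: 427·1 + 374·(-1) = 53)
  q = 7: r = 3, s = 0 − 7·1 = -7, t = 1 − 7·(-1) = 8  (check: 427·(-7) + 374·8 = 3)
  q = 17: r = 2, s = 1 − 17·(-7) = 120, t = -1 − 17·8 = -137  (check: 427·120 + 374·(-137) = 2)
  q = 1: r = 1, s = -7 − 1·120 = -127, t = 8 − 1·(-137) = 145  (check: 427·(-127) + 374·145 = 1)
The row with r = 1 (the gcd) gives the Bezout coefficients s = -127, t = 145.
Result: 427 · (-127) + 374 · (145) = 1.

gcd(427, 374) = 1; s = -127, t = 145 (check: 427·(-127) + 374·145 = 1).


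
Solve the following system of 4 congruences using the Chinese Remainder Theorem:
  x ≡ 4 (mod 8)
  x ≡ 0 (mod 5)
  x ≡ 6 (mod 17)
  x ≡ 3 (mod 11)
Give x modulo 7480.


Product of moduli M = 8 · 5 · 17 · 11 = 7480.
Merge one congruence at a time:
  Start: x ≡ 4 (mod 8).
  Combine with x ≡ 0 (mod 5); new modulus lcm = 40.
    Write x = 4 + 8·t and substitute into x ≡ 0 (mod 5): 8·t ≡ 0 − 4 = -4 (mod 5).
    Reduce coefficients mod 5: 3·t ≡ 1 (mod 5).
    The inverse of 3 mod 5 is 2 (since 3·2 = 6 = 1·5 + 1), so t ≡ 2·1 = 2 ≡ 2 (mod 5).
    Then x = 4 + 8·2 = 20, valid modulo lcm(8, 5) = 40: x ≡ 20 (mod 40).
  Combine with x ≡ 6 (mod 17); new modulus lcm = 680.
    Write x = 20 + 40·t and substitute into x ≡ 6 (mod 17): 40·t ≡ 6 − 20 = -14 (mod 17).
    Reduce coefficients mod 17: 6·t ≡ 3 (mod 17).
    The inverse of 6 mod 17 is 3 (since 6·3 = 18 = 1·17 + 1), so t ≡ 3·3 = 9 ≡ 9 (mod 17).
    Then x = 20 + 40·9 = 380, valid modulo lcm(40, 17) = 680: x ≡ 380 (mod 680).
  Combine with x ≡ 3 (mod 11); new modulus lcm = 7480.
    Write x = 380 + 680·t and substitute into x ≡ 3 (mod 11): 680·t ≡ 3 − 380 = -377 (mod 11).
    Reduce coefficients mod 11: 9·t ≡ 8 (mod 11).
    The inverse of 9 mod 11 is 5 (since 9·5 = 45 = 4·11 + 1), so t ≡ 5·8 = 40 ≡ 7 (mod 11).
    Then x = 380 + 680·7 = 5140, valid modulo lcm(680, 11) = 7480: x ≡ 5140 (mod 7480).
Verify against each original: 5140 mod 8 = 4, 5140 mod 5 = 0, 5140 mod 17 = 6, 5140 mod 11 = 3.

x ≡ 5140 (mod 7480).


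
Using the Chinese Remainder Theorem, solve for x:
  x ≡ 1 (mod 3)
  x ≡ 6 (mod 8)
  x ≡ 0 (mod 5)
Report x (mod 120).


Moduli 3, 8, 5 are pairwise coprime; by CRT there is a unique solution modulo M = 3 · 8 · 5 = 120.
Solve pairwise, accumulating the modulus:
  Start with x ≡ 1 (mod 3).
  Combine with x ≡ 6 (mod 8): since gcd(3, 8) = 1, we get a unique residue mod 24.
    Write x = 1 + 3·t and substitute into x ≡ 6 (mod 8): 3·t ≡ 6 − 1 = 5 (mod 8).
    The inverse of 3 mod 8 is 3 (since 3·3 = 9 = 1·8 + 1), so t ≡ 3·5 = 15 ≡ 7 (mod 8).
    Then x = 1 + 3·7 = 22, valid modulo lcm(3, 8) = 24: x ≡ 22 (mod 24).
  Combine with x ≡ 0 (mod 5): since gcd(24, 5) = 1, we get a unique residue mod 120.
    Write x = 22 + 24·t and substitute into x ≡ 0 (mod 5): 24·t ≡ 0 − 22 = -22 (mod 5).
    Reduce coefficients mod 5: 4·t ≡ 3 (mod 5).
    The inverse of 4 mod 5 is 4 (since 4·4 = 16 = 3·5 + 1), so t ≡ 4·3 = 12 ≡ 2 (mod 5).
    Then x = 22 + 24·2 = 70, valid modulo lcm(24, 5) = 120: x ≡ 70 (mod 120).
Verify: 70 mod 3 = 1 ✓, 70 mod 8 = 6 ✓, 70 mod 5 = 0 ✓.

x ≡ 70 (mod 120).


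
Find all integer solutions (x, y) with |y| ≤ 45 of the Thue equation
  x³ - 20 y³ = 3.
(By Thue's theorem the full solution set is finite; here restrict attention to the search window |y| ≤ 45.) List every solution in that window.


The equation is x³ - 20y³ = 3. For fixed y, x³ = 20·y³ + 3, so a solution requires the RHS to be a perfect cube.
Strategy: iterate y from -45 to 45, compute RHS = 20·y³ + 3, and check whether it is a (positive or negative) perfect cube.
Check small values of y:
  y = 0: RHS = 3 is not a perfect cube.
  y = 1: RHS = 23 is not a perfect cube.
  y = -1: RHS = -17 is not a perfect cube.
  y = 2: RHS = 163 is not a perfect cube.
  y = -2: RHS = -157 is not a perfect cube.
  y = 3: RHS = 543 is not a perfect cube.
  y = -3: RHS = -537 is not a perfect cube.
Continuing the search up to |y| = 45 finds no solutions either.
No (x, y) in the scanned range satisfies the equation.

No integer solutions with |y| ≤ 45.


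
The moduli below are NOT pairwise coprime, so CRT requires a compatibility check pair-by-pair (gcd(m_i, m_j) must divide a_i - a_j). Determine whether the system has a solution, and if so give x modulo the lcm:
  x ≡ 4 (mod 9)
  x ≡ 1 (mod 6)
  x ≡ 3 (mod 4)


Moduli 9, 6, 4 are not pairwise coprime, so CRT works modulo lcm(m_i) when all pairwise compatibility conditions hold.
Pairwise compatibility: gcd(m_i, m_j) must divide a_i - a_j for every pair.
Merge one congruence at a time:
  Start: x ≡ 4 (mod 9).
  Combine with x ≡ 1 (mod 6): gcd(9, 6) = 3; 1 - 4 = -3, which IS divisible by 3, so compatible.
    Write x = 4 + 9·t and substitute into x ≡ 1 (mod 6): 9·t ≡ 1 − 4 = -3 (mod 6).
    Divide the congruence (and modulus) by g = 3: 3·t ≡ -1 (mod 2).
    Reduce coefficients mod 2: 1·t ≡ 1 (mod 2).
    So t ≡ 1 (mod 2).
    Then x = 4 + 9·1 = 13, valid modulo lcm(9, 6) = 18: x ≡ 13 (mod 18).
  Combine with x ≡ 3 (mod 4): gcd(18, 4) = 2; 3 - 13 = -10, which IS divisible by 2, so compatible.
    Write x = 13 + 18·t and substitute into x ≡ 3 (mod 4): 18·t ≡ 3 − 13 = -10 (mod 4).
    Divide the congruence (and modulus) by g = 2: 9·t ≡ -5 (mod 2).
    Reduce coefficients mod 2: 1·t ≡ 1 (mod 2).
    So t ≡ 1 (mod 2).
    Then x = 13 + 18·1 = 31, valid modulo lcm(18, 4) = 36: x ≡ 31 (mod 36).
Verify: 31 mod 9 = 4, 31 mod 6 = 1, 31 mod 4 = 3.

x ≡ 31 (mod 36).


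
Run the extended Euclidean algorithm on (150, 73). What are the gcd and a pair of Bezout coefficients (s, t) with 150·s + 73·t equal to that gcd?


Euclidean algorithm on (150, 73) — divide until remainder is 0:
  150 = 2 · 73 + 4
  73 = 18 · 4 + 1
  4 = 4 · 1 + 0
gcd(150, 73) = 1.
Track Bezout coefficients alongside the remainders: start with r₀ = 150 = a·1 + b·0 (s = 1, t = 0) and r₁ = 73 = a·0 + b·1 (s = 0, t = 1); each new remainder r_{k+1} = r_{k-1} − q_k·r_k inherits s_{k+1} = s_{k-1} − q_k·s_k, t_{k+1} = t_{k-1} − q_k·t_k, so r_k = a·s_k + b·t_k at every step:
  q = 2: r = 4, s = 1 − 2·0 = 1, t = 0 − 2·1 = -2  (check: 150·1 + 73·(-2) = 4)
  q = 18: r = 1, s = 0 − 18·1 = -18, t = 1 − 18·(-2) = 37  (check: 150·(-18) + 73·37 = 1)
The row with r = 1 (the gcd) gives the Bezout coefficients s = -18, t = 37.
Result: 150 · (-18) + 73 · (37) = 1.

gcd(150, 73) = 1; s = -18, t = 37 (check: 150·(-18) + 73·37 = 1).
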